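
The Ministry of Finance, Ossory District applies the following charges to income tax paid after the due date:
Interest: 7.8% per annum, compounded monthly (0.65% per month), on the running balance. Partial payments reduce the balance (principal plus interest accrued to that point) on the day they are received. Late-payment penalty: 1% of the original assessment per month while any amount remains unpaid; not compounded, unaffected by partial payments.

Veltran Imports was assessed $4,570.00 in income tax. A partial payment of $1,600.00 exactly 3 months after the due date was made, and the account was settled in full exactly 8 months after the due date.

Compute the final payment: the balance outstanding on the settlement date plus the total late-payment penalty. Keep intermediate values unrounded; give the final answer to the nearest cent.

$3,526.04

Balance at month 3: $4,570.0000 × (1 + 0.0065)^3 = $4,659.6955…
After $1,600.00 payment: $4,659.6955… − $1,600.00 = $3,059.6955…
Balance at month 8: $3,059.6955… × (1 + 0.0065)^5 = $3,160.4368…
Penalty: 8 × 1% × $4,570.00 = $365.60
Final settlement = outstanding balance + penalty = $3,160.4368… + $365.60 = $3,526.04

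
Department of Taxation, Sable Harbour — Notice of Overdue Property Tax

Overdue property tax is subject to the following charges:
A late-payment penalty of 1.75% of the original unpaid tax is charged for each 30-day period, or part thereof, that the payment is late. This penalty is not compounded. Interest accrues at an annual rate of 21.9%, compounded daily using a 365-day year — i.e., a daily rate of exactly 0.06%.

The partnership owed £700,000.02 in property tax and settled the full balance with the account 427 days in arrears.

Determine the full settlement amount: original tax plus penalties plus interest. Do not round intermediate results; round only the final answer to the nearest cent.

£1,088,088.32

Penalty periods: ⌈427/30⌉ = 15; penalty = 15 × 1.75% × £700,000.02 = £183,750.01…
Interest: £700,000.02 × ((1 + 0.0006)^427 − 1) = £700,000.02 × 0.29191184… = £204,338.2965…
Total = £700,000.02 + £183,750.0053… + £204,338.2965… = £1,088,088.32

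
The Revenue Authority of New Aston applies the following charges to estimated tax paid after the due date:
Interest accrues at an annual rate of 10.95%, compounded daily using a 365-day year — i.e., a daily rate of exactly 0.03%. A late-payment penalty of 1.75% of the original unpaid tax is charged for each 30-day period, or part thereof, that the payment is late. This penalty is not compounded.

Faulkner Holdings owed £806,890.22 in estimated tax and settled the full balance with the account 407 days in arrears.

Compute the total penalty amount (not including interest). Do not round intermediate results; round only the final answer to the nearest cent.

Penalty periods: ⌈407/30⌉ = 14; penalty = 14 × 1.75% × £806,890.22 = £197,688.10…

£197,688.10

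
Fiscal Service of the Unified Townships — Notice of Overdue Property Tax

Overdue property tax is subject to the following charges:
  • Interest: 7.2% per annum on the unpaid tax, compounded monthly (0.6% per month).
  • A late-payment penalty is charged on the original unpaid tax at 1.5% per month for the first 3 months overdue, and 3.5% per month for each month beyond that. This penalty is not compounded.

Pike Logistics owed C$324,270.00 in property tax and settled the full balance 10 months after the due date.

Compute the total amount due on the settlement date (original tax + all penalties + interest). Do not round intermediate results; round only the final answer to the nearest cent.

C$438,298.31

Penalty, months 1–3: 3 × 1.5% × C$324,270.00 = C$14,592.15
Penalty, months 4–10: 7 × 3.5% × C$324,270.00 = C$79,446.15
Interest: C$324,270.00 × ((1 + 0.006)^10 − 1) = C$324,270.00 × 0.0616462… = C$19,990.0114…
Total = C$324,270.00 + C$94,038.3000 + C$19,990.0114… = C$438,298.31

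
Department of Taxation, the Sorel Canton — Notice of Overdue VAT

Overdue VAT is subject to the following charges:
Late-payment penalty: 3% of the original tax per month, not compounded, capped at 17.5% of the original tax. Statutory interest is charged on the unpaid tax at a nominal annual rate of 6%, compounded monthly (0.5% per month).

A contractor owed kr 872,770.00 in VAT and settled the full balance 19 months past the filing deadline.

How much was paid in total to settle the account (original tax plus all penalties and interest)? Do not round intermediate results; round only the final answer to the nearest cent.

Penalty (uncapped): 19 × 3% × kr 872,770.00 = kr 497,478.90; cap = 17.5% × kr 872,770.00 = kr 152,734.75 → penalty = kr 152,734.75
Interest: kr 872,770.00 × ((1 + 0.005)^19 − 1) = kr 872,770.00 × 0.0993986… = kr 86,752.1024…
Total = kr 872,770.00 + kr 152,734.7500 + kr 86,752.1024… = kr 1,112,256.85

kr 1,112,256.85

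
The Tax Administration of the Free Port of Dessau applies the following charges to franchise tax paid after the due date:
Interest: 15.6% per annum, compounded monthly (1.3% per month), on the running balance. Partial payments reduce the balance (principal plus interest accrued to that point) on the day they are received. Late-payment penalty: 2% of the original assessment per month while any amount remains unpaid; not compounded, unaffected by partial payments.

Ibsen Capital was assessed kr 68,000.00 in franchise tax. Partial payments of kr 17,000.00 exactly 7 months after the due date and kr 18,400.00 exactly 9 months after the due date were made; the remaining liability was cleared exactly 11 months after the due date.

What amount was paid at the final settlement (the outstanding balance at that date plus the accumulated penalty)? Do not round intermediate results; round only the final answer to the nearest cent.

Balance at month 7: kr 68,000.0000 × (1 + 0.013)^7 = kr 74,434.6294…
After kr 17,000.00 payment: kr 74,434.6294… − kr 17,000.00 = kr 57,434.6294…
Balance at month 9: kr 57,434.6294… × (1 + 0.013)^2 = kr 58,937.6362…
After kr 18,400.00 payment: kr 58,937.6362… − kr 18,400.00 = kr 40,537.6362…
Balance at month 11: kr 40,537.6362… × (1 + 0.013)^2 = kr 41,598.4656…
Penalty: 11 × 2% × kr 68,000.00 = kr 14,960.00
Final settlement = outstanding balance + penalty = kr 41,598.4656… + kr 14,960.00 = kr 56,558.47

kr 56,558.47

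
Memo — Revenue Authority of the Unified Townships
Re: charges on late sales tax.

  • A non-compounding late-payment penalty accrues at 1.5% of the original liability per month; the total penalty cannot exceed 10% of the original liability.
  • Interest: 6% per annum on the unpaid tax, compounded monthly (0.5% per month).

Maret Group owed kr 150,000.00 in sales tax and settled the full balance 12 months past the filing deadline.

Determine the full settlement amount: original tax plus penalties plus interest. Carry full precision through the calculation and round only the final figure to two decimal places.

Penalty (uncapped): 12 × 1.5% × kr 150,000.00 = kr 27,000.00; cap = 10% × kr 150,000.00 = kr 15,000.00 → penalty = kr 15,000.00
Interest: kr 150,000.00 × ((1 + 0.005)^12 − 1) = kr 150,000.00 × 0.0616778… = kr 9,251.6718…
Total = kr 150,000.00 + kr 15,000.0000 + kr 9,251.6718… = kr 174,251.67

kr 174,251.67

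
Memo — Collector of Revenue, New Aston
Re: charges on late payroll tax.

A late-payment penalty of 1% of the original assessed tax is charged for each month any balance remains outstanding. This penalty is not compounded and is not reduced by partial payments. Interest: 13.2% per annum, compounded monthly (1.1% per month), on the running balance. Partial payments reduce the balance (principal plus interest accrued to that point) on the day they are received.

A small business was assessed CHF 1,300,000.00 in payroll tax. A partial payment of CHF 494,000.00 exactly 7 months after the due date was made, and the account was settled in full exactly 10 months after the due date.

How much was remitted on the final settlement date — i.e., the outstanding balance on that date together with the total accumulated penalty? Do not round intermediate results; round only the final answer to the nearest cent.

CHF 1,069,808.21

Balance at month 7: CHF 1,300,000.0000 × (1 + 0.011)^7 = CHF 1,403,464.5311…
After CHF 494,000.00 payment: CHF 1,403,464.5311… − CHF 494,000.00 = CHF 909,464.5311…
Balance at month 10: CHF 909,464.5311… × (1 + 0.011)^3 = CHF 939,808.2067…
Penalty: 10 × 1% × CHF 1,300,000.00 = CHF 130,000.00
Final settlement = outstanding balance + penalty = CHF 939,808.2067… + CHF 130,000.00 = CHF 1,069,808.21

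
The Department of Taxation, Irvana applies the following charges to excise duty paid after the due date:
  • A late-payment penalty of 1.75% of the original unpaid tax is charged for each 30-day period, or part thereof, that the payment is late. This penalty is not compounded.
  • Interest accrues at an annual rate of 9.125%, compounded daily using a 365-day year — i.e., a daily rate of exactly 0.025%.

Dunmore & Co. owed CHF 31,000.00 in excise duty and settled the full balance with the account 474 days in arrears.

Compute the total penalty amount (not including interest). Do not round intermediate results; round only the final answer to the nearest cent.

Penalty periods: ⌈474/30⌉ = 16; penalty = 16 × 1.75% × CHF 31,000.00 = CHF 8,680.00

CHF 8,680.00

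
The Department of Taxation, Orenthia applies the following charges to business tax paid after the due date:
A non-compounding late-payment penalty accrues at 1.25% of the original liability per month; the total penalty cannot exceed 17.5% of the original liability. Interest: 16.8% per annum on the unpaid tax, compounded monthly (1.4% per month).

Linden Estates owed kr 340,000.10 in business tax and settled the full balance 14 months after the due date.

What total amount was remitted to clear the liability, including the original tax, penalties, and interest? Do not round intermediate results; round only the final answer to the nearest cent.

kr 472,557.42

Penalty (uncapped): 14 × 1.25% × kr 340,000.10 = kr 59,500.02…; cap = 17.5% × kr 340,000.10 = kr 59,500.02… → penalty = kr 59,500.02…
Interest: kr 340,000.10 × ((1 + 0.014)^14 − 1) = kr 340,000.10 × 0.2148744… = kr 73,057.3073…
Total = kr 340,000.10 + kr 59,500.0175 + kr 73,057.3073… = kr 472,557.42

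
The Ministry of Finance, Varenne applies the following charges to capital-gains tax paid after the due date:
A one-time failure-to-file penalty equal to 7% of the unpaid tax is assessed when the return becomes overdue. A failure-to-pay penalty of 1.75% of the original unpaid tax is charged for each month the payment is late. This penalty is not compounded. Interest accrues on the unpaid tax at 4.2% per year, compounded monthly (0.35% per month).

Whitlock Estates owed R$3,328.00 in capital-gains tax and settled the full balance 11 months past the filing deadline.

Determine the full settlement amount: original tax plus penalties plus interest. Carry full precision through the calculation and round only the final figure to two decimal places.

Failure-to-file penalty: 7% × R$3,328.00 = R$232.96
Failure-to-pay penalty: 11 × 1.75% × R$3,328.00 = R$640.64
Interest: R$3,328.00 × ((1 + 0.0035)^11 − 1) = R$3,328.00 × 0.0391809… = R$130.3939…
Total = R$3,328.00 + R$873.6000 + R$130.3939… = R$4,331.99

R$4,331.99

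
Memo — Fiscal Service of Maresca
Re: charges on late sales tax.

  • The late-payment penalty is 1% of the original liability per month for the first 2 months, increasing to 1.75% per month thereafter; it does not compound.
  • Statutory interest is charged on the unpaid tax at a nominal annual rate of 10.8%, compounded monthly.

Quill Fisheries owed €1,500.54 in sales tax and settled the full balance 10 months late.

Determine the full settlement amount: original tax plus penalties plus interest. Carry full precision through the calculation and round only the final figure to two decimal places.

Penalty, months 1–2: 2 × 1% × €1,500.54 = €30.01…
Penalty, months 3–10: 8 × 1.75% × €1,500.54 = €210.08…
Interest (10.8%/yr ÷ 12 = 0.9%/month): €1,500.54 × ((1 + 0.009)^10 − 1) = €140.6514…
Total = €1,500.54 + €240.0864 + €140.6514… = €1,881.28

€1,881.28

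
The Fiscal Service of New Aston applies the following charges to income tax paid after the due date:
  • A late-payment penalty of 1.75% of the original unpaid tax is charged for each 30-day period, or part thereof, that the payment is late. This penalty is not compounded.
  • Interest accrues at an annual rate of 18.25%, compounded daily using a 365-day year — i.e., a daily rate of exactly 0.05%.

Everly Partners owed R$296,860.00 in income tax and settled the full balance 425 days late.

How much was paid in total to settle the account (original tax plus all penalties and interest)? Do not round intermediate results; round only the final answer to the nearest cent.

R$445,052.64

Penalty periods: ⌈425/30⌉ = 15; penalty = 15 × 1.75% × R$296,860.00 = R$77,925.75
Interest: R$296,860.00 × ((1 + 0.0005)^425 − 1) = R$296,860.00 × 0.23670043… = R$70,266.8908…
Total = R$296,860.00 + R$77,925.7500 + R$70,266.8908… = R$445,052.64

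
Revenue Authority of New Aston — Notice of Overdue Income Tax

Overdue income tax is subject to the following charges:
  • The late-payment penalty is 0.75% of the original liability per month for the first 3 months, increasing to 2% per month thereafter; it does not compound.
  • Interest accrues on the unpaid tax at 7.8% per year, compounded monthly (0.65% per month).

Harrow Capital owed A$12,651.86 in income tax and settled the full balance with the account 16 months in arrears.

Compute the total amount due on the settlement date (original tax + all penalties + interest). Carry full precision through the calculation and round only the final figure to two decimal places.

Penalty, months 1–3: 3 × 0.75% × A$12,651.86 = A$284.67…
Penalty, months 4–16: 13 × 2% × A$12,651.86 = A$3,289.48…
Interest: A$12,651.86 × ((1 + 0.0065)^16 − 1) = A$12,651.86 × 0.1092271… = A$1,381.9259…
Total = A$12,651.86 + A$3,574.1505… + A$1,381.9259… = A$17,607.94

A$17,607.94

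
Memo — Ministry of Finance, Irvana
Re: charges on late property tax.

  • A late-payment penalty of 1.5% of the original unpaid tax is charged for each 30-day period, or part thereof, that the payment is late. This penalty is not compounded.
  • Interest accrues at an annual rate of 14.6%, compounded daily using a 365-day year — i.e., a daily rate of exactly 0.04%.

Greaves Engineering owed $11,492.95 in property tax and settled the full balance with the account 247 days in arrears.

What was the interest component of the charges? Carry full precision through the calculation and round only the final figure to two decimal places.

Interest: $11,492.95 × ((1 + 0.0004)^247 − 1) = $11,492.95 × 0.10382370… = $1,193.2406…

$1,193.24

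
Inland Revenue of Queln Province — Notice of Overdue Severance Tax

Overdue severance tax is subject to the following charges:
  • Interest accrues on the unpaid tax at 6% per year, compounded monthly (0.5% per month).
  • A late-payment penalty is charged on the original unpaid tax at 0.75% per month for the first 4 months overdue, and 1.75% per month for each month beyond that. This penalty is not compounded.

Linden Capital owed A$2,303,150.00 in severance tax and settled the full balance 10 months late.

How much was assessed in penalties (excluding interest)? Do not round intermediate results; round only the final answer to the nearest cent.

Penalty, months 1–4: 4 × 0.75% × A$2,303,150.00 = A$69,094.50
Penalty, months 5–10: 6 × 1.75% × A$2,303,150.00 = A$241,830.75
Total penalty = A$69,094.50 + A$241,830.75 = A$310,925.25

A$310,925.25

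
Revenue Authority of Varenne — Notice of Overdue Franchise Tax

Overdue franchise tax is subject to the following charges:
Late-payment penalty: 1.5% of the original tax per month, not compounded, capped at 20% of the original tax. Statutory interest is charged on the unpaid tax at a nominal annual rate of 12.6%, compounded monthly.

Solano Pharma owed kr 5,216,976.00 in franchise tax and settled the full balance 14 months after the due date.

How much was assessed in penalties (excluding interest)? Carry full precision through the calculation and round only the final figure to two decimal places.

kr 1,043,395.20

Penalty (uncapped): 14 × 1.5% × kr 5,216,976.00 = kr 1,095,564.96; cap = 20% × kr 5,216,976.00 = kr 1,043,395.20 → penalty = kr 1,043,395.20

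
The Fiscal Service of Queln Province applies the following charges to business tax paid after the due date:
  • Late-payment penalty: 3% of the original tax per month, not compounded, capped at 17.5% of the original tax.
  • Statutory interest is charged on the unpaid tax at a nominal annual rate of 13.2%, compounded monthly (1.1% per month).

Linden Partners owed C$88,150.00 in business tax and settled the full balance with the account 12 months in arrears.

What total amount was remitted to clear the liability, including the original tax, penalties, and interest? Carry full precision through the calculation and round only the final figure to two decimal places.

Penalty (uncapped): 12 × 3% × C$88,150.00 = C$31,734.00; cap = 17.5% × C$88,150.00 = C$15,426.25 → penalty = C$15,426.25
Interest: C$88,150.00 × ((1 + 0.011)^12 − 1) = C$88,150.00 × 0.1402862… = C$12,366.2282…
Total = C$88,150.00 + C$15,426.2500 + C$12,366.2282… = C$115,942.48

C$115,942.48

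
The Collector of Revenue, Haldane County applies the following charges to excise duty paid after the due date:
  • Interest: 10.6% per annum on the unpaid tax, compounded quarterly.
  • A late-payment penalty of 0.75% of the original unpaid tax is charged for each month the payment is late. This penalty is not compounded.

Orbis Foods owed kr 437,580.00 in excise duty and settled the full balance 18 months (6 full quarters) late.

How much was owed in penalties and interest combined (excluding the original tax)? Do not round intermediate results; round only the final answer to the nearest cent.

kr 133,424.01

Late-payment penalty: 18 × 0.75% × kr 437,580.00 = kr 59,073.30
Interest (10.6%/yr ÷ 4 = 2.65%/quarter): kr 437,580.00 × ((1 + 0.0265)^6 − 1) = kr 74,350.7137…
Penalties + interest = kr 59,073.3000 + kr 74,350.7137… = kr 133,424.01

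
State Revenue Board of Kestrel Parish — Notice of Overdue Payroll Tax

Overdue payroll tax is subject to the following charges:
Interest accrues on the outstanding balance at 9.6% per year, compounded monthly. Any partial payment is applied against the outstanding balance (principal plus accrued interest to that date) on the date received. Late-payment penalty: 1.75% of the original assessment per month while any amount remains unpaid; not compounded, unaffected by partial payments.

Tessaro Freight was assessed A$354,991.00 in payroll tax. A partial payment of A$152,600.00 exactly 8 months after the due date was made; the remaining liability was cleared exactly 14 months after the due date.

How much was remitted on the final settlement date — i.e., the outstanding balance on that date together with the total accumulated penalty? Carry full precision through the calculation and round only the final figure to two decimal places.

A$323,785.02

Monthly rate = 9.6% ÷ 12 = 0.8%
Balance at month 8: A$354,991.0000 × (1 + 0.008)^8 = A$378,356.8486…
After A$152,600.00 payment: A$378,356.8486… − A$152,600.00 = A$225,756.8486…
Balance at month 14: A$225,756.8486… × (1 + 0.008)^6 = A$236,812.2296…
Penalty: 14 × 1.75% × A$354,991.00 = A$86,972.80…
Final settlement = outstanding balance + penalty = A$236,812.2296… + A$86,972.80… = A$323,785.02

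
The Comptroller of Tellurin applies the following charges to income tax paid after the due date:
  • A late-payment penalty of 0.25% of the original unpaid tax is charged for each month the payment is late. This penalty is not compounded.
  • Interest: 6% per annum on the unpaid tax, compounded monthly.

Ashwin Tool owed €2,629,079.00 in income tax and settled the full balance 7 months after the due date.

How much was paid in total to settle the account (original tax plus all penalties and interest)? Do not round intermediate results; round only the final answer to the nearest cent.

Late-payment penalty: 7 × 0.25% × €2,629,079.00 = €46,008.88…
Interest (6%/yr ÷ 12 = 0.5%/month): €2,629,079.00 × ((1 + 0.005)^7 − 1) = €93,409.5914…
Total = €2,629,079.00 + €46,008.8825 + €93,409.5914… = €2,768,497.47

€2,768,497.47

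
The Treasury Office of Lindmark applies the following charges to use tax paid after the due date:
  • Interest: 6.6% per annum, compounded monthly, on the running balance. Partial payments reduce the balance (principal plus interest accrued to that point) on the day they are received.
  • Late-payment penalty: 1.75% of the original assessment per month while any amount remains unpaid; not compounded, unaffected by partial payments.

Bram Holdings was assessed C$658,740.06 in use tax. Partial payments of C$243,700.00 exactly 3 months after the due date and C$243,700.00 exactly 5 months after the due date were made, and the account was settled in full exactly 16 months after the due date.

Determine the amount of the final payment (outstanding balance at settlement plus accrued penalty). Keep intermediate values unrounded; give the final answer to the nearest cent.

Monthly rate = 6.6% ÷ 12 = 0.55%
Balance at month 3: C$658,740.0600 × (1 + 0.0055)^3 = C$669,669.1612…
After C$243,700.00 payment: C$669,669.1612… − C$243,700.00 = C$425,969.1612…
Balance at month 5: C$425,969.1612… × (1 + 0.0055)^2 = C$430,667.7076…
After C$243,700.00 payment: C$430,667.7076… − C$243,700.00 = C$186,967.7076…
Balance at month 16: C$186,967.7076… × (1 + 0.0055)^11 = C$198,595.5109…
Penalty: 16 × 1.75% × C$658,740.06 = C$184,447.22…
Final settlement = outstanding balance + penalty = C$198,595.5109… + C$184,447.22… = C$383,042.73

C$383,042.73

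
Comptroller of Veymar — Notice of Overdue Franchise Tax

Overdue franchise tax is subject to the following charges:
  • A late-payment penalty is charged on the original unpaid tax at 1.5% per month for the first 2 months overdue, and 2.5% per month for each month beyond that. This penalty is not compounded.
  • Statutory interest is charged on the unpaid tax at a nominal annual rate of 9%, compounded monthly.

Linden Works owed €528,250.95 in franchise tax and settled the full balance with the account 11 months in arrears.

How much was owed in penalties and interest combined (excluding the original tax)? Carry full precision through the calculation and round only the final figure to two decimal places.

Penalty, months 1–2: 2 × 1.5% × €528,250.95 = €15,847.53…
Penalty, months 3–11: 9 × 2.5% × €528,250.95 = €118,856.46…
Interest (9%/yr ÷ 12 = 0.75%/month): €528,250.95 × ((1 + 0.0075)^11 − 1) = €45,252.3084…
Penalties + interest = €134,703.9923… + €45,252.3084… = €179,956.30

€179,956.30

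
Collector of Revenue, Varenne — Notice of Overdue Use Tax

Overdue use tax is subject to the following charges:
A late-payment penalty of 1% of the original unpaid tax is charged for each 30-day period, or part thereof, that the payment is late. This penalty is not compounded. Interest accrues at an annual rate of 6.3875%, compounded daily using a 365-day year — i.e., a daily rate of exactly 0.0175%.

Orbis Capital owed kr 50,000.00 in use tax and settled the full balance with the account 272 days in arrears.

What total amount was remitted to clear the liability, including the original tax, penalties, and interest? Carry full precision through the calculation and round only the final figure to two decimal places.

Penalty periods: ⌈272/30⌉ = 10; penalty = 10 × 1% × kr 50,000.00 = kr 5,000.00
Interest: kr 50,000.00 × ((1 + 0.000175)^272 − 1) = kr 50,000.00 × 0.04874670… = kr 2,437.3352…
Total = kr 50,000.00 + kr 5,000.0000 + kr 2,437.3352… = kr 57,437.34

kr 57,437.34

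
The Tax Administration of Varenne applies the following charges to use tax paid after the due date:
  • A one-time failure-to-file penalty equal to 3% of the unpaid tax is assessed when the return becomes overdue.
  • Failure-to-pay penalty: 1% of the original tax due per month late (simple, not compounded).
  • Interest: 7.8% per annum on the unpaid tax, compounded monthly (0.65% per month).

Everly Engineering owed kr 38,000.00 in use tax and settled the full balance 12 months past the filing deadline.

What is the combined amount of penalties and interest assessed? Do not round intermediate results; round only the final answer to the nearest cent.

Failure-to-file penalty: 3% × kr 38,000.00 = kr 1,140.00
Failure-to-pay penalty = 1% × kr 38,000.00 × 12 mo = kr 4,560.00
Interest: kr 38,000.00 × ((1 + 0.0065)^12 − 1) = kr 38,000.00 × 0.0808498… = kr 3,072.2928…
Penalties + interest = kr 5,700.0000 + kr 3,072.2928… = kr 8,772.29

kr 8,772.29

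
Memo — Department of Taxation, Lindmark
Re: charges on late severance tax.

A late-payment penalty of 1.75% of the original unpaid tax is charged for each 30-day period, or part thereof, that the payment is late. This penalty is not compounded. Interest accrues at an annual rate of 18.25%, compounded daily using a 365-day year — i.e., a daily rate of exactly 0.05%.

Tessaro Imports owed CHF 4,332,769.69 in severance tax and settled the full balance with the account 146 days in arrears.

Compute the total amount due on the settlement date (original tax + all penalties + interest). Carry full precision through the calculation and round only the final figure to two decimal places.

Penalty periods: ⌈146/30⌉ = 5; penalty = 5 × 1.75% × CHF 4,332,769.69 = CHF 379,117.35…
Interest: CHF 4,332,769.69 × ((1 + 0.0005)^146 − 1) = CHF 4,332,769.69 × 0.07571091… = CHF 328,037.9428…
Total = CHF 4,332,769.69 + CHF 379,117.3479… + CHF 328,037.9428… = CHF 5,039,924.98

CHF 5,039,924.98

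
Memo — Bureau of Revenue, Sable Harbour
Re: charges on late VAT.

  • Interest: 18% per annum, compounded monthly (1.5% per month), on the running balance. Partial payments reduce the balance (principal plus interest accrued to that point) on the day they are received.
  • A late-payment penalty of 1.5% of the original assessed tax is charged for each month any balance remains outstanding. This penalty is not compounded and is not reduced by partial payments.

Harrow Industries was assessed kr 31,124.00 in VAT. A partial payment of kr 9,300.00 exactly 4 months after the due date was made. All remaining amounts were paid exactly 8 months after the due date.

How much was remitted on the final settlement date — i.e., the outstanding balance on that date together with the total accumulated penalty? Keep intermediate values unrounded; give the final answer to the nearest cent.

Balance at month 4: kr 31,124.0000 × (1 + 0.015)^4 = kr 33,033.8791…
After kr 9,300.00 payment: kr 33,033.8791… − kr 9,300.00 = kr 23,733.8791…
Balance at month 8: kr 23,733.8791… × (1 + 0.015)^4 = kr 25,190.2742…
Penalty: 8 × 1.5% × kr 31,124.00 = kr 3,734.88
Final settlement = outstanding balance + penalty = kr 25,190.2742… + kr 3,734.88 = kr 28,925.15

kr 28,925.15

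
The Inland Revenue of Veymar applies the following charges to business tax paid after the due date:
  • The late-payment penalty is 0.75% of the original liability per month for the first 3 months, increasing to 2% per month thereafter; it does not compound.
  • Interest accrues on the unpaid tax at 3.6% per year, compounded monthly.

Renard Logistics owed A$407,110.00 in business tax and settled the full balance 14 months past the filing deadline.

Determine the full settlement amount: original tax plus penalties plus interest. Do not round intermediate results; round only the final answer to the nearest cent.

A$523,270.25

Penalty, months 1–3: 3 × 0.75% × A$407,110.00 = A$9,159.98…
Penalty, months 4–14: 11 × 2% × A$407,110.00 = A$89,564.20
Interest (3.6%/yr ÷ 12 = 0.3%/month): A$407,110.00 × ((1 + 0.003)^14 − 1) = A$17,436.0774…
Total = A$407,110.00 + A$98,724.1750 + A$17,436.0774… = A$523,270.25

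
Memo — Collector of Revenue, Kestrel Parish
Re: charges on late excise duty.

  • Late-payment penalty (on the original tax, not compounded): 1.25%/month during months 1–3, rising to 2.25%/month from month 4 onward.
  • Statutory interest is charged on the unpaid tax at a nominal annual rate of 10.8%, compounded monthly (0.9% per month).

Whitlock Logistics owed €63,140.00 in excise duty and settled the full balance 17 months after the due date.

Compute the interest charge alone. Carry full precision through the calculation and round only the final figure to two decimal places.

Interest: €63,140.00 × ((1 + 0.009)^17 − 1) = €63,140.00 × 0.1645277… = €10,388.2794…

€10,388.28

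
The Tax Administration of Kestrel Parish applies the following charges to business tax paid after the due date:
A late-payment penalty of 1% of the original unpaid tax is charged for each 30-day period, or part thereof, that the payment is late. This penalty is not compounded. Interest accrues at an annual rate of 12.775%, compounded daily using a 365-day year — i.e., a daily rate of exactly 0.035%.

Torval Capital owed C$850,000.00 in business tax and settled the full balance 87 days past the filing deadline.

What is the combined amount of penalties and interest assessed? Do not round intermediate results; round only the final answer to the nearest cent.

C$51,775.92

Penalty periods: ⌈87/30⌉ = 3; penalty = 3 × 1% × C$850,000.00 = C$25,500.00
Interest: C$850,000.00 × ((1 + 0.00035)^87 − 1) = C$850,000.00 × 0.03091285… = C$26,275.9230…
Penalties + interest = C$25,500.0000 + C$26,275.9230… = C$51,775.92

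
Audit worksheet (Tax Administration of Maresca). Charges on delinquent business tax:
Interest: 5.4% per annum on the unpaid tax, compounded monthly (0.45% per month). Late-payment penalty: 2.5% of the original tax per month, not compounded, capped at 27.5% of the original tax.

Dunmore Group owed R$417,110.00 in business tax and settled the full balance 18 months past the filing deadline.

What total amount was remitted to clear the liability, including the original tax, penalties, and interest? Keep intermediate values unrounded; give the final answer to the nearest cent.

R$566,925.02

Penalty (uncapped): 18 × 2.5% × R$417,110.00 = R$187,699.50; cap = 27.5% × R$417,110.00 = R$114,705.25 → penalty = R$114,705.25
Interest: R$417,110.00 × ((1 + 0.0045)^18 − 1) = R$417,110.00 × 0.0841739… = R$35,109.7666…
Total = R$417,110.00 + R$114,705.2500 + R$35,109.7666… = R$566,925.02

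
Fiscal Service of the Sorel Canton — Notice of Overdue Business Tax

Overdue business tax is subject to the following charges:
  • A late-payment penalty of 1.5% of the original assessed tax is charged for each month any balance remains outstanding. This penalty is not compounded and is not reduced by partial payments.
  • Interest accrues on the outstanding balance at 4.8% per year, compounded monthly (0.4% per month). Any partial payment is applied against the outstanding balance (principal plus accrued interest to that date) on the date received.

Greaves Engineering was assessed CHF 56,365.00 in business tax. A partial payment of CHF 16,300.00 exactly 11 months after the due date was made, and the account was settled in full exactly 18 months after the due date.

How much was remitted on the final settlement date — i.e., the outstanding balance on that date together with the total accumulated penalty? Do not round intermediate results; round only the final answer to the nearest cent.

CHF 59,020.89

Balance at month 11: CHF 56,365.0000 × (1 + 0.004)^11 = CHF 58,895.2612…
After CHF 16,300.00 payment: CHF 58,895.2612… − CHF 16,300.00 = CHF 42,595.2612…
Balance at month 18: CHF 42,595.2612… × (1 + 0.004)^7 = CHF 43,802.3363…
Penalty: 18 × 1.5% × CHF 56,365.00 = CHF 15,218.55
Final settlement = outstanding balance + penalty = CHF 43,802.3363… + CHF 15,218.55 = CHF 59,020.89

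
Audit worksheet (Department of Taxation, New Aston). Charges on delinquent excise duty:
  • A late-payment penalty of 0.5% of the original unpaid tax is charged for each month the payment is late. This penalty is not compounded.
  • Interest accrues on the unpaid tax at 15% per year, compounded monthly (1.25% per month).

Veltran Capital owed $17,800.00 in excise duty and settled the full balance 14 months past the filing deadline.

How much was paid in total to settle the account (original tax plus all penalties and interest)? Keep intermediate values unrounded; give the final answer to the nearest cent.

Late-payment penalty: 14 × 0.5% × $17,800.00 = $1,246.00
Interest: $17,800.00 × ((1 + 0.0125)^14 − 1) = $17,800.00 × 0.1899547… = $3,381.1945…
Total = $17,800.00 + $1,246.0000 + $3,381.1945… = $22,427.19

$22,427.19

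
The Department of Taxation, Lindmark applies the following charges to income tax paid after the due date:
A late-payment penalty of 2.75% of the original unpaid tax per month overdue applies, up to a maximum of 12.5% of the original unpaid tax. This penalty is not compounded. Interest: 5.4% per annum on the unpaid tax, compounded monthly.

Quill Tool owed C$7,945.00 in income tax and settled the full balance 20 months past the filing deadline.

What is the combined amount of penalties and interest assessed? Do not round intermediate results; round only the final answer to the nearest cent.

Penalty (uncapped): 20 × 2.75% × C$7,945.00 = C$4,369.75; cap = 12.5% × C$7,945.00 = C$993.13… → penalty = C$993.13…
Interest (5.4%/yr ÷ 12 = 0.45%/month): C$7,945.00 × ((1 + 0.0045)^20 − 1) = C$746.4597…
Penalties + interest = C$993.1250 + C$746.4597… = C$1,739.58

C$1,739.58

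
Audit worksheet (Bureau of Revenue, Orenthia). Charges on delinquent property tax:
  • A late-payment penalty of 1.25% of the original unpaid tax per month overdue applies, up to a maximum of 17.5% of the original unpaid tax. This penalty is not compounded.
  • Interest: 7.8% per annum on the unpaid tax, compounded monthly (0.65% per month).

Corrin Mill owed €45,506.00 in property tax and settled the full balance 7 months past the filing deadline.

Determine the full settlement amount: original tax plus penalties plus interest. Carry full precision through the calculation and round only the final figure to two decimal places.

Penalty: 7 × 1.25% × €45,506.00 = €3,981.78… (below the 17.5% cap of €7,963.55)
Interest: €45,506.00 × ((1 + 0.0065)^7 − 1) = €45,506.00 × 0.0463969… = €2,111.3385…
Total = €45,506.00 + €3,981.7750 + €2,111.3385… = €51,599.11

€51,599.11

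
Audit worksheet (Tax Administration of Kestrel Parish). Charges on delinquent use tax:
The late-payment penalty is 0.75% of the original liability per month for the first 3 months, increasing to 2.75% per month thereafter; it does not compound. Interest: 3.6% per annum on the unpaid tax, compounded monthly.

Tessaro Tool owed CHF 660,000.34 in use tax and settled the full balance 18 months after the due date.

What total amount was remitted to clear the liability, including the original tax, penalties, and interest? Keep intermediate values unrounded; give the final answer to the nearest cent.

CHF 983,664.03

Penalty, months 1–3: 3 × 0.75% × CHF 660,000.34 = CHF 14,850.01…
Penalty, months 4–18: 15 × 2.75% × CHF 660,000.34 = CHF 272,250.14…
Interest (3.6%/yr ÷ 12 = 0.3%/month): CHF 660,000.34 × ((1 + 0.003)^18 − 1) = CHF 36,563.5449…
Total = CHF 660,000.34 + CHF 287,100.1479 + CHF 36,563.5449… = CHF 983,664.03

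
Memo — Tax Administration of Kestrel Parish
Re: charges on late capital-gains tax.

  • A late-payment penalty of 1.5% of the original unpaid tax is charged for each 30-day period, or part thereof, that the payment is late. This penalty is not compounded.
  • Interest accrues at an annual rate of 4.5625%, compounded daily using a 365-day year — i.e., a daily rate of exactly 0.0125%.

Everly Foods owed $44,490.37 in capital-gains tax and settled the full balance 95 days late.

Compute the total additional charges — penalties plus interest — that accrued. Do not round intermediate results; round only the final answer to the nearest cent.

$3,200.86

Penalty periods: ⌈95/30⌉ = 4; penalty = 4 × 1.5% × $44,490.37 = $2,669.42…
Interest: $44,490.37 × ((1 + 0.000125)^95 − 1) = $44,490.37 × 0.01194504… = $531.4391…
Penalties + interest = $2,669.4222 + $531.4391… = $3,200.86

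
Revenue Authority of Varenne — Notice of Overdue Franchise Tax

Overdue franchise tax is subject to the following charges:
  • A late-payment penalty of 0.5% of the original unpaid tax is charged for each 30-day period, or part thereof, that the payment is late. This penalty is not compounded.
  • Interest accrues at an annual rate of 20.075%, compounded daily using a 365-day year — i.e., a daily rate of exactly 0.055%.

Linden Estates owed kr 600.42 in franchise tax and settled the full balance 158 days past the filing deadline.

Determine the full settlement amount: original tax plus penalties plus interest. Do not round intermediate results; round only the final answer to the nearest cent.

Penalty periods: ⌈158/30⌉ = 6; penalty = 6 × 0.5% × kr 600.42 = kr 18.01…
Interest: kr 600.42 × ((1 + 0.00055)^158 − 1) = kr 600.42 × 0.09076154… = kr 54.4950…
Total = kr 600.42 + kr 18.0126 + kr 54.4950… = kr 672.93

kr 672.93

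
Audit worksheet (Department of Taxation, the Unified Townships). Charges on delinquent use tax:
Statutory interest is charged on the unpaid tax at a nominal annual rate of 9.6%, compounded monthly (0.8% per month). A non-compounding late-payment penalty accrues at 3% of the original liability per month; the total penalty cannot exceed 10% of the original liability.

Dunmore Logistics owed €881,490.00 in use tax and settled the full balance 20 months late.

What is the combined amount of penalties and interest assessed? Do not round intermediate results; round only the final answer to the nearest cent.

€240,438.78

Penalty (uncapped): 20 × 3% × €881,490.00 = €528,894.00; cap = 10% × €881,490.00 = €88,149.00 → penalty = €88,149.00
Interest: €881,490.00 × ((1 + 0.008)^20 − 1) = €881,490.00 × 0.1727640… = €152,289.7767…
Penalties + interest = €88,149.0000 + €152,289.7767… = €240,438.78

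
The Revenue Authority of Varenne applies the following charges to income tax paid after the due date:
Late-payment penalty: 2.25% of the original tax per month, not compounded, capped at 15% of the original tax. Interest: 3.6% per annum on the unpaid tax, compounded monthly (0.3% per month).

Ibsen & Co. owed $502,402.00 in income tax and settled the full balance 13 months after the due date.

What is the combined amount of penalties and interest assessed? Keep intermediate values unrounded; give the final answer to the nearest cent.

Penalty (uncapped): 13 × 2.25% × $502,402.00 = $146,952.59…; cap = 15% × $502,402.00 = $75,360.30 → penalty = $75,360.30
Interest: $502,402.00 × ((1 + 0.003)^13 − 1) = $502,402.00 × 0.0397098… = $19,950.2730…
Penalties + interest = $75,360.3000 + $19,950.2730… = $95,310.57

$95,310.57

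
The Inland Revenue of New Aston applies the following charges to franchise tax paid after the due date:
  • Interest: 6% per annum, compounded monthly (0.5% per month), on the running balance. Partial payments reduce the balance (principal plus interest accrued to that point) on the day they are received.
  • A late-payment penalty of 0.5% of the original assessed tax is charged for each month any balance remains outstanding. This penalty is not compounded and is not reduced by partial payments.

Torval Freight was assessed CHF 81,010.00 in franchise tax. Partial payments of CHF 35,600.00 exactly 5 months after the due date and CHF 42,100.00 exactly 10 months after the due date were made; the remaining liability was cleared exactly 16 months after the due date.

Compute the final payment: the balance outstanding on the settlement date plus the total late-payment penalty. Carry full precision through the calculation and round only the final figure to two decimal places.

Balance at month 5: CHF 81,010.0000 × (1 + 0.005)^5 = CHF 83,055.6040…
After CHF 35,600.00 payment: CHF 83,055.6040… − CHF 35,600.00 = CHF 47,455.6040…
Balance at month 10: CHF 47,455.6040… × (1 + 0.005)^5 = CHF 48,653.9175…
After CHF 42,100.00 payment: CHF 48,653.9175… − CHF 42,100.00 = CHF 6,553.9175…
Balance at month 16: CHF 6,553.9175… × (1 + 0.005)^6 = CHF 6,753.0092…
Penalty: 16 × 0.5% × CHF 81,010.00 = CHF 6,480.80
Final settlement = outstanding balance + penalty = CHF 6,753.0092… + CHF 6,480.80 = CHF 13,233.81

CHF 13,233.81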